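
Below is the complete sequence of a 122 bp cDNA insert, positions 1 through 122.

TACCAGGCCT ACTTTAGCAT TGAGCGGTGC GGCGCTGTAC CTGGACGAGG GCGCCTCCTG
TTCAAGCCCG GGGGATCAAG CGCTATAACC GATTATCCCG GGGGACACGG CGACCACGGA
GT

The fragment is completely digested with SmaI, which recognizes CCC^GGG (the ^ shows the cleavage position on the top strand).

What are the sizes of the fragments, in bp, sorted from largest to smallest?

69, 30, 23 bp

SmaI sites (CCCGGG) start at positions 67, 97.
SmaI cuts after base 3 of each site, so after positions 69, 99.
Linear molecule, 2 cuts → 3 fragments:
  1–69 → 69 bp
  70–99 → 30 bp
  100–122 → 23 bp
Sorted largest to smallest: 69, 30, 23 bp.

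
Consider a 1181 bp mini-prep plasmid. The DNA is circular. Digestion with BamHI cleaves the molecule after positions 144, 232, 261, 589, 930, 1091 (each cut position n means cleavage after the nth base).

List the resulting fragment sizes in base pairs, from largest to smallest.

341, 328, 234, 161, 88, 29 bp

Circular molecule, 6 cuts → 6 fragments:
  232 − 144 = 88 bp
  261 − 232 = 29 bp
  589 − 261 = 328 bp
  930 − 589 = 341 bp
  1091 − 930 = 161 bp
  wrap: 1181 − 1091 + 144 = 234 bp
Sorted largest to smallest: 341, 328, 234, 161, 88, 29 bp.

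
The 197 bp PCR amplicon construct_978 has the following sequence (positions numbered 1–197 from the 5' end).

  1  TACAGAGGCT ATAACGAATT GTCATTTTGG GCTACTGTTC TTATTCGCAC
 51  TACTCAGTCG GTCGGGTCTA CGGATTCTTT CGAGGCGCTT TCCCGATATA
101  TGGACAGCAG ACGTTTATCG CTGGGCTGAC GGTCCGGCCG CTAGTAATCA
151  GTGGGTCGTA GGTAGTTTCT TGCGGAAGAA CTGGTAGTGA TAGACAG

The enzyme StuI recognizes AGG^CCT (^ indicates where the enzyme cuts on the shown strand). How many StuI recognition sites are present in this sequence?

0

No occurrence of AGGCCT is present in the sequence.
StuI does not cut: 0 sites.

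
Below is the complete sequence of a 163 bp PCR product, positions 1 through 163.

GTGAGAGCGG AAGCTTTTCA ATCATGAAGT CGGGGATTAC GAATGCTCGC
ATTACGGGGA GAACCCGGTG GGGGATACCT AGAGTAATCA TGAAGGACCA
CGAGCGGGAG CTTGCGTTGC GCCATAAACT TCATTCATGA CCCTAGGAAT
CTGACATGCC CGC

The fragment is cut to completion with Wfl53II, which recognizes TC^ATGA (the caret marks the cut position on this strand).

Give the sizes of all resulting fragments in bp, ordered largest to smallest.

66, 47, 27, 23 bp

Wfl53II sites (TCATGA) start at positions 22, 88, 135.
Wfl53II cuts after base 2 of each site, so after positions 23, 89, 136.
Linear molecule, 3 cuts → 4 fragments:
  1–23 → 23 bp
  24–89 → 66 bp
  90–136 → 47 bp
  137–163 → 27 bp
Sorted largest to smallest: 66, 47, 27, 23 bp.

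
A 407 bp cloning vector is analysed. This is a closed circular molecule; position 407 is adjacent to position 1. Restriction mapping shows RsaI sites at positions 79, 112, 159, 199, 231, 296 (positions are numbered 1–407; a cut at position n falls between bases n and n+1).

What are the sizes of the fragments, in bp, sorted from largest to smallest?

Circular molecule, 6 cuts → 6 fragments:
  112 − 79 = 33 bp
  159 − 112 = 47 bp
  199 − 159 = 40 bp
  231 − 199 = 32 bp
  296 − 231 = 65 bp
  wrap: 407 − 296 + 79 = 190 bp
Sorted largest to smallest: 190, 65, 47, 40, 33, 32 bp.

190, 65, 47, 40, 33, 32 bp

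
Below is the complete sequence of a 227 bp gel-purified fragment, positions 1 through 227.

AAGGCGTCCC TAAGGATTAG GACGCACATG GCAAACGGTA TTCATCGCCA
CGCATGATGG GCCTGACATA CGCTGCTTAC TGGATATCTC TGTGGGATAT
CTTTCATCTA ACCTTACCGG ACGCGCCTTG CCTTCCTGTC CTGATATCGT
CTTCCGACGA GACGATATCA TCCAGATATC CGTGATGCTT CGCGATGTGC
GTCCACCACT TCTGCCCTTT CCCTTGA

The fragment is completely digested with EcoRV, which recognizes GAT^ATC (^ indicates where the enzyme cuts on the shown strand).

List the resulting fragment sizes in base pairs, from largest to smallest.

EcoRV sites (GATATC) start at positions 83, 96, 143, 164, 175.
EcoRV cuts after base 3 of each site, so after positions 85, 98, 145, 166, 177.
Linear molecule, 5 cuts → 6 fragments:
  1–85 → 85 bp
  86–98 → 13 bp
  99–145 → 47 bp
  146–166 → 21 bp
  167–177 → 11 bp
  178–227 → 50 bp
Sorted largest to smallest: 85, 50, 47, 21, 13, 11 bp.

85, 50, 47, 21, 13, 11 bp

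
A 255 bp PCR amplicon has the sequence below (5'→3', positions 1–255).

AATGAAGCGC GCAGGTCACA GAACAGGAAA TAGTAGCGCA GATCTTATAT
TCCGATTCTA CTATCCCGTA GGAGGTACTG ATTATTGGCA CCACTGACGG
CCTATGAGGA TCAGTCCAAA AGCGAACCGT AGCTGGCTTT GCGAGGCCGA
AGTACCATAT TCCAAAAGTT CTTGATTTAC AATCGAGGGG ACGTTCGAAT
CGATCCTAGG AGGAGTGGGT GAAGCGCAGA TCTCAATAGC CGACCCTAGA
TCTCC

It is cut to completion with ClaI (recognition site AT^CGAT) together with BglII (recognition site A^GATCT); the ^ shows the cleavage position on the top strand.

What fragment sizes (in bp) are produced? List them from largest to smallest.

The ClaI site (ATCGAT) starts at position 199.
ClaI cuts after base 2 of each site, so after position 200.
BglII sites (AGATCT) start at positions 40, 228, 248.
BglII cuts after the first base of each site, so after positions 40, 228, 248.
Combined cut positions: 40, 200, 228, 248.
Linear molecule, 4 cuts → 5 fragments:
  1–40 → 40 bp
  41–200 → 160 bp
  201–228 → 28 bp
  229–248 → 20 bp
  249–255 → 7 bp
Sorted largest to smallest: 160, 40, 28, 20, 7 bp.

160, 40, 28, 20, 7 bp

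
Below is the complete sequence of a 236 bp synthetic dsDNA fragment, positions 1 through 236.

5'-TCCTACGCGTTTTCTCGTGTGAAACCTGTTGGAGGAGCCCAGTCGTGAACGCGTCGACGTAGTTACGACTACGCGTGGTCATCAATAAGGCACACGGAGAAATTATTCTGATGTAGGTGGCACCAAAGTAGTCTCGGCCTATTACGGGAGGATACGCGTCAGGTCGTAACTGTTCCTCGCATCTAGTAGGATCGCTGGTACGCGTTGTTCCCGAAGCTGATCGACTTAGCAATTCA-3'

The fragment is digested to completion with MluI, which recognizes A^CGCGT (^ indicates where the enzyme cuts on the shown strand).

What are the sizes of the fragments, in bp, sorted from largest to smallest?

MluI sites (ACGCGT) start at positions 5, 49, 71, 154, 200.
MluI cuts after the first base of each site, so after positions 5, 49, 71, 154, 200.
Linear molecule, 5 cuts → 6 fragments:
  1–5 → 5 bp
  6–49 → 44 bp
  50–71 → 22 bp
  72–154 → 83 bp
  155–200 → 46 bp
  201–236 → 36 bp
Sorted largest to smallest: 83, 46, 44, 36, 22, 5 bp.

83, 46, 44, 36, 22, 5 bp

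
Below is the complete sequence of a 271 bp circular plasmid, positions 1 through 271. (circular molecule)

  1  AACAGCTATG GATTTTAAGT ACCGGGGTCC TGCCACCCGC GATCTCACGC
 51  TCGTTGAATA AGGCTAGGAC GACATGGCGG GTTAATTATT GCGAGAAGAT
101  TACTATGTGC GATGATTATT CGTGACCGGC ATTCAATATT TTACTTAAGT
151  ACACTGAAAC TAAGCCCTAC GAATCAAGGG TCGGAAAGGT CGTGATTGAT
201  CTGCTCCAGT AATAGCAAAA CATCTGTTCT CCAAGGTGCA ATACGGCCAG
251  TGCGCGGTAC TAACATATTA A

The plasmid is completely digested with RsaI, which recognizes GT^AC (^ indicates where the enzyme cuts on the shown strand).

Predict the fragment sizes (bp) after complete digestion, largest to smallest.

130, 108, 33 bp

RsaI sites (GTAC) start at positions 19, 149, 257.
RsaI cuts after base 2 of each site, so after positions 20, 150, 258.
Circular molecule, 3 cuts → 3 fragments:
  21–150 → 130 bp
  151–258 → 108 bp
  259–271 then 1–20 → 13 + 20 = 33 bp
Sorted largest to smallest: 130, 108, 33 bp.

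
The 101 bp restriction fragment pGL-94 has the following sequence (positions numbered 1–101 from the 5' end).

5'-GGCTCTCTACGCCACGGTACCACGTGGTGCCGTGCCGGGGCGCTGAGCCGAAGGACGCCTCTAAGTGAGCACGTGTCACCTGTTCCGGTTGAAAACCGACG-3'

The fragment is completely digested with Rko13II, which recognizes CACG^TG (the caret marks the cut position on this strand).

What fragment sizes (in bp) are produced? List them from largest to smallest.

49, 28, 24 bp

Rko13II sites (CACGTG) start at positions 21, 70.
Rko13II cuts after base 4 of each site, so after positions 24, 73.
Linear molecule, 2 cuts → 3 fragments:
  1–24 → 24 bp
  25–73 → 49 bp
  74–101 → 28 bp
Sorted largest to smallest: 49, 28, 24 bp.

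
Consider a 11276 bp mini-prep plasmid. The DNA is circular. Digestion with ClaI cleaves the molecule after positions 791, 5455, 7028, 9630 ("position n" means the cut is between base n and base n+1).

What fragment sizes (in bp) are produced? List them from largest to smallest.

Circular molecule, 4 cuts → 4 fragments:
  5455 − 791 = 4664 bp
  7028 − 5455 = 1573 bp
  9630 − 7028 = 2602 bp
  wrap: 11276 − 9630 + 791 = 2437 bp
Sorted largest to smallest: 4664, 2602, 2437, 1573 bp.

4664, 2602, 2437, 1573 bp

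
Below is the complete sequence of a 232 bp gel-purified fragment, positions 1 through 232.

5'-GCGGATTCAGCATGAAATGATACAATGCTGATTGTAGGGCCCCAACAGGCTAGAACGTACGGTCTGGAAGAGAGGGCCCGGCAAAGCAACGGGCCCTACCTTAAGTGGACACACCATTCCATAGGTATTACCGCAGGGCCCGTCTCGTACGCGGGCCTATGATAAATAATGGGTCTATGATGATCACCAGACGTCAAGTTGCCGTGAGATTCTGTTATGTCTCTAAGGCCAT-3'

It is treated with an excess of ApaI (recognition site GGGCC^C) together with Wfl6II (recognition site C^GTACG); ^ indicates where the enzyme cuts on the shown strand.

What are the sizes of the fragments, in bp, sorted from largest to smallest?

86, 45, 41, 22, 17, 15, 6 bp

ApaI sites (GGGCCC) start at positions 37, 74, 91, 136.
ApaI cuts after base 5 of each site (before the last base), so after positions 41, 78, 95, 140.
Wfl6II sites (CGTACG) start at positions 56, 146.
Wfl6II cuts after the first base of each site, so after positions 56, 146.
Combined cut positions: 41, 56, 78, 95, 140, 146.
Linear molecule, 6 cuts → 7 fragments:
  1–41 → 41 bp
  42–56 → 15 bp
  57–78 → 22 bp
  79–95 → 17 bp
  96–140 → 45 bp
  141–146 → 6 bp
  147–232 → 86 bp
Sorted largest to smallest: 86, 45, 41, 22, 17, 15, 6 bp.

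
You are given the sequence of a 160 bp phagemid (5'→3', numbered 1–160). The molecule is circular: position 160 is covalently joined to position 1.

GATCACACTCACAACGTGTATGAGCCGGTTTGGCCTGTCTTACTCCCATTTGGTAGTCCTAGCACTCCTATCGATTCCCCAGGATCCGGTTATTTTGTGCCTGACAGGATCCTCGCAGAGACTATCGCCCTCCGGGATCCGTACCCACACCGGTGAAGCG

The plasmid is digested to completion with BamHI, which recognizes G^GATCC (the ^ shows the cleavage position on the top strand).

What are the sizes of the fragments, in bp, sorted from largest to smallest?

107, 28, 25 bp

BamHI sites (GGATCC) start at positions 82, 107, 135.
BamHI cuts after the first base of each site, so after positions 82, 107, 135.
Circular molecule, 3 cuts → 3 fragments:
  83–107 → 25 bp
  108–135 → 28 bp
  136–160 then 1–82 → 25 + 82 = 107 bp
Sorted largest to smallest: 107, 28, 25 bp.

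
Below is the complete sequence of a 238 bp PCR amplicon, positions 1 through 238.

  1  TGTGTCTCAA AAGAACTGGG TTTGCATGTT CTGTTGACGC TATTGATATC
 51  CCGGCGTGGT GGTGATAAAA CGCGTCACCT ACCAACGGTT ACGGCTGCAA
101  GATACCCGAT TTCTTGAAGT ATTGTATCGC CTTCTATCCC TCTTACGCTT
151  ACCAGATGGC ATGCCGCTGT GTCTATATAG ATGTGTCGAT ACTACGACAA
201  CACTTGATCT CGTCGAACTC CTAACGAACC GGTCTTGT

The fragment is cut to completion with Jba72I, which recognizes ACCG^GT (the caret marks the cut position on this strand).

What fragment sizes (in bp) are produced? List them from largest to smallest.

231, 7 bp

The Jba72I site (ACCGGT) starts at position 228.
Jba72I cuts after base 4 of each site, so after position 231.
Linear molecule, 1 cut → 2 fragments:
  1–231 → 231 bp
  232–238 → 7 bp
Sorted largest to smallest: 231, 7 bp.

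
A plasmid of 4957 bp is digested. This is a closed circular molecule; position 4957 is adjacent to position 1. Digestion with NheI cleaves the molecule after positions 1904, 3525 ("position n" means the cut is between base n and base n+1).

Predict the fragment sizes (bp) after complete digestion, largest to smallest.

Circular molecule, 2 cuts → 2 fragments:
  3525 − 1904 = 1621 bp
  wrap: 4957 − 3525 + 1904 = 3336 bp
Sorted largest to smallest: 3336, 1621 bp.

3336, 1621 bp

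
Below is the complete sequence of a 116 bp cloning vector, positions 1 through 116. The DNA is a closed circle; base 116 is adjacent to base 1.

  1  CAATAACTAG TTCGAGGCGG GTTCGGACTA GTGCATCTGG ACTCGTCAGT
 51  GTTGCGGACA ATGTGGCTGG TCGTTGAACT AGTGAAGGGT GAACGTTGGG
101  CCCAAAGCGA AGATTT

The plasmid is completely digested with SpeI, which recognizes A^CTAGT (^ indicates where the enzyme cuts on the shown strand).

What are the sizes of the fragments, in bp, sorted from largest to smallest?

SpeI sites (ACTAGT) start at positions 6, 27, 78.
SpeI cuts after the first base of each site, so after positions 6, 27, 78.
Circular molecule, 3 cuts → 3 fragments:
  7–27 → 21 bp
  28–78 → 51 bp
  79–116 then 1–6 → 38 + 6 = 44 bp
Sorted largest to smallest: 51, 44, 21 bp.

51, 44, 21 bp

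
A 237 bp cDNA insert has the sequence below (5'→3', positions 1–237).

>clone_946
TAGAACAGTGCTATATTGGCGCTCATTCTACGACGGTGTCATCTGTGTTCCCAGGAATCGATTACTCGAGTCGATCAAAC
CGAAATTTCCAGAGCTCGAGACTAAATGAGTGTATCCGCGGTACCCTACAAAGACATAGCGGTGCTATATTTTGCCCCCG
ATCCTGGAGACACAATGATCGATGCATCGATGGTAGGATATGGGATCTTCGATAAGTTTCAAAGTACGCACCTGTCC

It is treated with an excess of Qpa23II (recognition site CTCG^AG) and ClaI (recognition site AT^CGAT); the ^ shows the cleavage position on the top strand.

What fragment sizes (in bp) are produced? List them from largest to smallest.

81, 58, 50, 30, 10, 8 bp

Qpa23II sites (CTCGAG) start at positions 65, 95.
Qpa23II cuts after base 4 of each site, so after positions 68, 98.
ClaI sites (ATCGAT) start at positions 57, 178, 186.
ClaI cuts after base 2 of each site, so after positions 58, 179, 187.
Combined cut positions: 58, 68, 98, 179, 187.
Linear molecule, 5 cuts → 6 fragments:
  1–58 → 58 bp
  59–68 → 10 bp
  69–98 → 30 bp
  99–179 → 81 bp
  180–187 → 8 bp
  188–237 → 50 bp
Sorted largest to smallest: 81, 58, 50, 30, 10, 8 bp.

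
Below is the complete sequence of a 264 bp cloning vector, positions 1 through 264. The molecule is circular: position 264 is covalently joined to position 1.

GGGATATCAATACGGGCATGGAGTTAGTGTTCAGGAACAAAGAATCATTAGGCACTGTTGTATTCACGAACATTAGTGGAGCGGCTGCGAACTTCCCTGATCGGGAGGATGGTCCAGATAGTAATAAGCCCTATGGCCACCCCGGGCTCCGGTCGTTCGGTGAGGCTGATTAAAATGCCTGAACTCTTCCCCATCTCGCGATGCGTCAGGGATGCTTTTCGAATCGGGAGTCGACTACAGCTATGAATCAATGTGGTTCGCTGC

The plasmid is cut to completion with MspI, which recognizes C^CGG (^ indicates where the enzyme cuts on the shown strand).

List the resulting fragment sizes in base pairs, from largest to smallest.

MspI sites (CCGG) start at positions 142, 149.
MspI cuts after the first base of each site, so after positions 142, 149.
Circular molecule, 2 cuts → 2 fragments:
  143–149 → 7 bp
  150–264 then 1–142 → 115 + 142 = 257 bp
Sorted largest to smallest: 257, 7 bp.

257, 7 bp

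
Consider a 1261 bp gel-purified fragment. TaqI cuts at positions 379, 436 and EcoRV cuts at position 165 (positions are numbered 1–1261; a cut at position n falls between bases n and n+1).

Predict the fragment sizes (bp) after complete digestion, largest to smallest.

825, 214, 165, 57 bp

Combined cut positions (sorted): 165, 379, 436.
Linear molecule, 3 cuts → 4 fragments:
  165 − 0 = 165 bp
  379 − 165 = 214 bp
  436 − 379 = 57 bp
  1261 − 436 = 825 bp
Sorted largest to smallest: 825, 214, 165, 57 bp.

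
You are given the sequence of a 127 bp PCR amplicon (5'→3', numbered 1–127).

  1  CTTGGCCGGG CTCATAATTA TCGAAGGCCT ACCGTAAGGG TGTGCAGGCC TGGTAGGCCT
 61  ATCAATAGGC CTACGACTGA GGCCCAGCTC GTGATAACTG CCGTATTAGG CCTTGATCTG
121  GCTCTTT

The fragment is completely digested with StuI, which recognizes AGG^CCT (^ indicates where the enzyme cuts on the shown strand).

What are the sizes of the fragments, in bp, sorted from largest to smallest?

StuI sites (AGGCCT) start at positions 25, 46, 55, 67, 108.
StuI cuts after base 3 of each site, so after positions 27, 48, 57, 69, 110.
Linear molecule, 5 cuts → 6 fragments:
  1–27 → 27 bp
  28–48 → 21 bp
  49–57 → 9 bp
  58–69 → 12 bp
  70–110 → 41 bp
  111–127 → 17 bp
Sorted largest to smallest: 41, 27, 21, 17, 12, 9 bp.

41, 27, 21, 17, 12, 9 bp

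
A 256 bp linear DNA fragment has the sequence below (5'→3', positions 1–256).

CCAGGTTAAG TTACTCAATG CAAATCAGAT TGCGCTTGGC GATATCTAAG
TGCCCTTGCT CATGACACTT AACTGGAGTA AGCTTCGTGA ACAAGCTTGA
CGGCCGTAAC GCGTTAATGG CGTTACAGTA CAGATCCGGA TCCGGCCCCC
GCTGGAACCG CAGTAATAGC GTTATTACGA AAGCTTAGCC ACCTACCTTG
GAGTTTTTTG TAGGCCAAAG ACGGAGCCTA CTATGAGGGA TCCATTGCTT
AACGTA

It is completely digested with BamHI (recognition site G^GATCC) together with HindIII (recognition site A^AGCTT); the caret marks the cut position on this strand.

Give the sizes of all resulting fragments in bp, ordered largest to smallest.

80, 57, 45, 43, 18, 13 bp

BamHI sites (GGATCC) start at positions 138, 238.
BamHI cuts after the first base of each site, so after positions 138, 238.
HindIII sites (AAGCTT) start at positions 80, 93, 181.
HindIII cuts after the first base of each site, so after positions 80, 93, 181.
Combined cut positions: 80, 93, 138, 181, 238.
Linear molecule, 5 cuts → 6 fragments:
  1–80 → 80 bp
  81–93 → 13 bp
  94–138 → 45 bp
  139–181 → 43 bp
  182–238 → 57 bp
  239–256 → 18 bp
Sorted largest to smallest: 80, 57, 45, 43, 18, 13 bp.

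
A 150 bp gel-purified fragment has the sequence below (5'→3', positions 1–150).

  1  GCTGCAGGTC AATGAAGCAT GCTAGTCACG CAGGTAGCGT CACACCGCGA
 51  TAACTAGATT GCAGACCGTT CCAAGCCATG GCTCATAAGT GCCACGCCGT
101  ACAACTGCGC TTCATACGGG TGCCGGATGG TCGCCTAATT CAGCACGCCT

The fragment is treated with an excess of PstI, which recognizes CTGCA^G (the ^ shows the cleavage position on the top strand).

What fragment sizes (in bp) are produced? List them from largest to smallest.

144, 6 bp

The PstI site (CTGCAG) starts at position 2.
PstI cuts after base 5 of each site (before the last base), so after position 6.
Linear molecule, 1 cut → 2 fragments:
  1–6 → 6 bp
  7–150 → 144 bp
Sorted largest to smallest: 144, 6 bp.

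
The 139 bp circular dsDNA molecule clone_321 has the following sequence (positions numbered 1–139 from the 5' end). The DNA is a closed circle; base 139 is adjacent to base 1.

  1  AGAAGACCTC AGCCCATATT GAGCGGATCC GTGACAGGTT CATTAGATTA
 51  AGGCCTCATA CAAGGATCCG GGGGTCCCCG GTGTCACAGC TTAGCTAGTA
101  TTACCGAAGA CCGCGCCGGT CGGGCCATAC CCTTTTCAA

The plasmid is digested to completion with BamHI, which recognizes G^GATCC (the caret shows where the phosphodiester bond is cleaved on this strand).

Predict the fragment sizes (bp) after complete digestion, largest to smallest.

BamHI sites (GGATCC) start at positions 25, 64.
BamHI cuts after the first base of each site, so after positions 25, 64.
Circular molecule, 2 cuts → 2 fragments:
  26–64 → 39 bp
  65–139 then 1–25 → 75 + 25 = 100 bp
Sorted largest to smallest: 100, 39 bp.

100, 39 bp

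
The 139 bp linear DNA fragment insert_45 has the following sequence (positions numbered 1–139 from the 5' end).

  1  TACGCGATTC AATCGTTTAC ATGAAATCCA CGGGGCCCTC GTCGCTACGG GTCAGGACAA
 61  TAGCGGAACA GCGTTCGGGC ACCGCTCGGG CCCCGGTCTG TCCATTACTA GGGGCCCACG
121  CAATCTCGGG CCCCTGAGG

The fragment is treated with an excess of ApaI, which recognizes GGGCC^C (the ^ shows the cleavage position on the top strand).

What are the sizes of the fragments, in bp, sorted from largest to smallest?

ApaI sites (GGGCCC) start at positions 33, 88, 112, 128.
ApaI cuts after base 5 of each site (before the last base), so after positions 37, 92, 116, 132.
Linear molecule, 4 cuts → 5 fragments:
  1–37 → 37 bp
  38–92 → 55 bp
  93–116 → 24 bp
  117–132 → 16 bp
  133–139 → 7 bp
Sorted largest to smallest: 55, 37, 24, 16, 7 bp.

55, 37, 24, 16, 7 bp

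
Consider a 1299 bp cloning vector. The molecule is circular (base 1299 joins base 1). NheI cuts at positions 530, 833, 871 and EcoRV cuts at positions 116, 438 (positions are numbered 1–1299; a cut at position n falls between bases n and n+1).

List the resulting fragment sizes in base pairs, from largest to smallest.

Combined cut positions (sorted): 116, 438, 530, 833, 871.
Circular molecule, 5 cuts → 5 fragments:
  438 − 116 = 322 bp
  530 − 438 = 92 bp
  833 − 530 = 303 bp
  871 − 833 = 38 bp
  wrap: 1299 − 871 + 116 = 544 bp
Sorted largest to smallest: 544, 322, 303, 92, 38 bp.

544, 322, 303, 92, 38 bp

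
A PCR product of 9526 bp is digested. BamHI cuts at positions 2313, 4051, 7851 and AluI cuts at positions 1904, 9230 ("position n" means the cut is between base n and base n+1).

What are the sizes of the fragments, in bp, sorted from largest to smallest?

3800, 1904, 1738, 1379, 409, 296 bp

Combined cut positions (sorted): 1904, 2313, 4051, 7851, 9230.
Linear molecule, 5 cuts → 6 fragments:
  1904 − 0 = 1904 bp
  2313 − 1904 = 409 bp
  4051 − 2313 = 1738 bp
  7851 − 4051 = 3800 bp
  9230 − 7851 = 1379 bp
  9526 − 9230 = 296 bp
Sorted largest to smallest: 3800, 1904, 1738, 1379, 409, 296 bp.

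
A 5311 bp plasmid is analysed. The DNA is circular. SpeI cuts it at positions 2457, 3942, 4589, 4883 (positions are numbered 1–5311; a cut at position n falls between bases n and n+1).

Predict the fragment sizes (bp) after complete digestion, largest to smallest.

2885, 1485, 647, 294 bp

Circular molecule, 4 cuts → 4 fragments:
  3942 − 2457 = 1485 bp
  4589 − 3942 = 647 bp
  4883 − 4589 = 294 bp
  wrap: 5311 − 4883 + 2457 = 2885 bp
Sorted largest to smallest: 2885, 1485, 647, 294 bp.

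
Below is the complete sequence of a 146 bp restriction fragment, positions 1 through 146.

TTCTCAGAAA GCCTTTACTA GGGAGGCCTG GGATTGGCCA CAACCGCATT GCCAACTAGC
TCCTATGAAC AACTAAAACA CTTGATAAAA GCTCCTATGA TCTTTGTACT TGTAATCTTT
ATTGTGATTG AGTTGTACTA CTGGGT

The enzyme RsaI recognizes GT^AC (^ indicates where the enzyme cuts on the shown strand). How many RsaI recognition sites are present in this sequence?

2

GTAC occurs starting at positions 106, 135.
RsaI cuts at 2 sites.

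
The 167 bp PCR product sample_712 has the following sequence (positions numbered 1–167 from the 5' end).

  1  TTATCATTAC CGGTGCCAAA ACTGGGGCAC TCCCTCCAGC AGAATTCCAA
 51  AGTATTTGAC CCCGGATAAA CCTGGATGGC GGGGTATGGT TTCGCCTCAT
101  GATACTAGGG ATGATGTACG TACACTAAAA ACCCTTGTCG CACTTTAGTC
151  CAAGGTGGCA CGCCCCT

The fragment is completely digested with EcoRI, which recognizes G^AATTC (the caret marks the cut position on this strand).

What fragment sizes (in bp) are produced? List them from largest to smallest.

The EcoRI site (GAATTC) starts at position 42.
EcoRI cuts after the first base of each site, so after position 42.
Linear molecule, 1 cut → 2 fragments:
  1–42 → 42 bp
  43–167 → 125 bp
Sorted largest to smallest: 125, 42 bp.

125, 42 bp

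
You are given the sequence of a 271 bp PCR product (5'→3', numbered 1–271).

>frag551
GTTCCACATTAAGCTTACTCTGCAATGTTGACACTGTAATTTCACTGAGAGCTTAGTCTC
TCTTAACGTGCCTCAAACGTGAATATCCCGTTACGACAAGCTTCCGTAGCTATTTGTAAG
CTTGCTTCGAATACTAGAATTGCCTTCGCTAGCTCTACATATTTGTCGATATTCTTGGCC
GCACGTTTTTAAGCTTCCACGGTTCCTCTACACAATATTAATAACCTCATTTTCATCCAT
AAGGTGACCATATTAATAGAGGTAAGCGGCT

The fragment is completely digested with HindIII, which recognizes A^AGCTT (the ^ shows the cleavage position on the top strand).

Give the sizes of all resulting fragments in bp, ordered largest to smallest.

HindIII sites (AAGCTT) start at positions 11, 98, 118, 191.
HindIII cuts after the first base of each site, so after positions 11, 98, 118, 191.
Linear molecule, 4 cuts → 5 fragments:
  1–11 → 11 bp
  12–98 → 87 bp
  99–118 → 20 bp
  119–191 → 73 bp
  192–271 → 80 bp
Sorted largest to smallest: 87, 80, 73, 20, 11 bp.

87, 80, 73, 20, 11 bp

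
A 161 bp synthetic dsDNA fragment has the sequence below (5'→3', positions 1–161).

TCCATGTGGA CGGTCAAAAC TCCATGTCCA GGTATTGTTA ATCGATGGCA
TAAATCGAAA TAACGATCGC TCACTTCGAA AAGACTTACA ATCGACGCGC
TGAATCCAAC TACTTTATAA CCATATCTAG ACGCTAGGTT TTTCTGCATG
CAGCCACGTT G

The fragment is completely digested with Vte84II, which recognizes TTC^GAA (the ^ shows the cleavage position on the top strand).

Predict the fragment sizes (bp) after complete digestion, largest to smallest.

The Vte84II site (TTCGAA) starts at position 75.
Vte84II cuts after base 3 of each site, so after position 77.
Linear molecule, 1 cut → 2 fragments:
  1–77 → 77 bp
  78–161 → 84 bp
Sorted largest to smallest: 84, 77 bp.

84, 77 bp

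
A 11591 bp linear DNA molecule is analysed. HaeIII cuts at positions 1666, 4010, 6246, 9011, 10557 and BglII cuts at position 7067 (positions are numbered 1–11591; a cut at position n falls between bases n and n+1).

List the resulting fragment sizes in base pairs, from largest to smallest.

2344, 2236, 1944, 1666, 1546, 1034, 821 bp

Combined cut positions (sorted): 1666, 4010, 6246, 7067, 9011, 10557.
Linear molecule, 6 cuts → 7 fragments:
  1666 − 0 = 1666 bp
  4010 − 1666 = 2344 bp
  6246 − 4010 = 2236 bp
  7067 − 6246 = 821 bp
  9011 − 7067 = 1944 bp
  10557 − 9011 = 1546 bp
  11591 − 10557 = 1034 bp
Sorted largest to smallest: 2344, 2236, 1944, 1666, 1546, 1034, 821 bp.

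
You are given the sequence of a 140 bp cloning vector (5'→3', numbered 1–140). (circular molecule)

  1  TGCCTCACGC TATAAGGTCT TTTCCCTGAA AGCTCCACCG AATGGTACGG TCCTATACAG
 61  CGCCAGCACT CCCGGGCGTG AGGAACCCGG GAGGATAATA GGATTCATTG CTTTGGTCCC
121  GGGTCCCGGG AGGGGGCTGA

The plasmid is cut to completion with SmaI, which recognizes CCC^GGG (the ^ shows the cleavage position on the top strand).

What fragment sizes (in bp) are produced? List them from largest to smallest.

SmaI sites (CCCGGG) start at positions 71, 86, 118, 125.
SmaI cuts after base 3 of each site, so after positions 73, 88, 120, 127.
Circular molecule, 4 cuts → 4 fragments:
  74–88 → 15 bp
  89–120 → 32 bp
  121–127 → 7 bp
  128–140 then 1–73 → 13 + 73 = 86 bp
Sorted largest to smallest: 86, 32, 15, 7 bp.

86, 32, 15, 7 bp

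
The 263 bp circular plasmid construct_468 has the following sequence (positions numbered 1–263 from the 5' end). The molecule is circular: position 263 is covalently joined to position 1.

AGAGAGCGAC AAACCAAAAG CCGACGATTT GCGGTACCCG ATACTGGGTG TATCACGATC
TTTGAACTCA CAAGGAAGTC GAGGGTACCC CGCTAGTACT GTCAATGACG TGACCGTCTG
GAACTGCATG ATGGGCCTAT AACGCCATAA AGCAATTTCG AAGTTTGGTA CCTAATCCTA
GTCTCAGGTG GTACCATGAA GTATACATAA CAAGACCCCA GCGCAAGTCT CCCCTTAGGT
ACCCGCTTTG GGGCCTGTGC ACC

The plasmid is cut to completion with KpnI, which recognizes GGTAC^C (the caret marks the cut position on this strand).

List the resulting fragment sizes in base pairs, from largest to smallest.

83, 58, 51, 48, 23 bp

KpnI sites (GGTACC) start at positions 33, 84, 167, 190, 238.
KpnI cuts after base 5 of each site (before the last base), so after positions 37, 88, 171, 194, 242.
Circular molecule, 5 cuts → 5 fragments:
  38–88 → 51 bp
  89–171 → 83 bp
  172–194 → 23 bp
  195–242 → 48 bp
  243–263 then 1–37 → 21 + 37 = 58 bp
Sorted largest to smallest: 83, 58, 51, 48, 23 bp.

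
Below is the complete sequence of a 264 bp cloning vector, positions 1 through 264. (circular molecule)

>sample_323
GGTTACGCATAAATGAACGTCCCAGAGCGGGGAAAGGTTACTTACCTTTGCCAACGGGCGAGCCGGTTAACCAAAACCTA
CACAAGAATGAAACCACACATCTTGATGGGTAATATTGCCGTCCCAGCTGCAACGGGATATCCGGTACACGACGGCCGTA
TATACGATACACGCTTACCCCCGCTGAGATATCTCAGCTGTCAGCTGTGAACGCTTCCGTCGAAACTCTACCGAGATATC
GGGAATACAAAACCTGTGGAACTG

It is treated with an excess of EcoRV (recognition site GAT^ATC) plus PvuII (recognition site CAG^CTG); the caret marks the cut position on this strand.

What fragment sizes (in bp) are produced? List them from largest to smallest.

EcoRV sites (GATATC) start at positions 137, 188, 235.
EcoRV cuts after base 3 of each site, so after positions 139, 190, 237.
PvuII sites (CAGCTG) start at positions 125, 195, 202.
PvuII cuts after base 3 of each site, so after positions 127, 197, 204.
Combined cut positions: 127, 139, 190, 197, 204, 237.
Circular molecule, 6 cuts → 6 fragments:
  128–139 → 12 bp
  140–190 → 51 bp
  191–197 → 7 bp
  198–204 → 7 bp
  205–237 → 33 bp
  238–264 then 1–127 → 27 + 127 = 154 bp
Sorted largest to smallest: 154, 51, 33, 12, 7, 7 bp.

154, 51, 33, 12, 7, 7 bp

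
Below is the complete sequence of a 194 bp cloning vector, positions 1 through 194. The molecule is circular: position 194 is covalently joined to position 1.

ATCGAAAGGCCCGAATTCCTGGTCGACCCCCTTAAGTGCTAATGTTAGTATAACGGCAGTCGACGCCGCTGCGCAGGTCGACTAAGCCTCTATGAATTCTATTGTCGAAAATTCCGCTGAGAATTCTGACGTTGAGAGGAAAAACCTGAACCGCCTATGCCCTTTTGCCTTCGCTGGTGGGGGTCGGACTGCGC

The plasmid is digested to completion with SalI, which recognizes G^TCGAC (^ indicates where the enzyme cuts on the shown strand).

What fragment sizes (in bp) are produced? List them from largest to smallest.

SalI sites (GTCGAC) start at positions 22, 59, 77.
SalI cuts after the first base of each site, so after positions 22, 59, 77.
Circular molecule, 3 cuts → 3 fragments:
  23–59 → 37 bp
  60–77 → 18 bp
  78–194 then 1–22 → 117 + 22 = 139 bp
Sorted largest to smallest: 139, 37, 18 bp.

139, 37, 18 bp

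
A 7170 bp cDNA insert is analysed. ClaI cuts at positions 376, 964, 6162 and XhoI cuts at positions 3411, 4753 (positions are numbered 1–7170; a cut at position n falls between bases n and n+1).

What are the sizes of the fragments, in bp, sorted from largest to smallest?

2447, 1409, 1342, 1008, 588, 376 bp

Combined cut positions (sorted): 376, 964, 3411, 4753, 6162.
Linear molecule, 5 cuts → 6 fragments:
  376 − 0 = 376 bp
  964 − 376 = 588 bp
  3411 − 964 = 2447 bp
  4753 − 3411 = 1342 bp
  6162 − 4753 = 1409 bp
  7170 − 6162 = 1008 bp
Sorted largest to smallest: 2447, 1409, 1342, 1008, 588, 376 bp.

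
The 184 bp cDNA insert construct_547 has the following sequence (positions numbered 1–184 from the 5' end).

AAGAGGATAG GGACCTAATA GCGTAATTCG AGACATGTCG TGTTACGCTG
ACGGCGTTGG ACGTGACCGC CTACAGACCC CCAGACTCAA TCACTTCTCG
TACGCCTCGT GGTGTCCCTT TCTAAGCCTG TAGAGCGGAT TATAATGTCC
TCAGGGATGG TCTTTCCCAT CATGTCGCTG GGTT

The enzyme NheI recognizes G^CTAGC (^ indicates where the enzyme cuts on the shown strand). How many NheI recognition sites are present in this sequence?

No occurrence of GCTAGC is present in the sequence.
NheI does not cut: 0 sites.

0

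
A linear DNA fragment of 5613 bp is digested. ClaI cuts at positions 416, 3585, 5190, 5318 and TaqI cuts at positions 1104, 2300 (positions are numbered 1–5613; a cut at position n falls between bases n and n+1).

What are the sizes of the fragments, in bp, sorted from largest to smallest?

1605, 1285, 1196, 688, 416, 295, 128 bp

Combined cut positions (sorted): 416, 1104, 2300, 3585, 5190, 5318.
Linear molecule, 6 cuts → 7 fragments:
  416 − 0 = 416 bp
  1104 − 416 = 688 bp
  2300 − 1104 = 1196 bp
  3585 − 2300 = 1285 bp
  5190 − 3585 = 1605 bp
  5318 − 5190 = 128 bp
  5613 − 5318 = 295 bp
Sorted largest to smallest: 1605, 1285, 1196, 688, 416, 295, 128 bp.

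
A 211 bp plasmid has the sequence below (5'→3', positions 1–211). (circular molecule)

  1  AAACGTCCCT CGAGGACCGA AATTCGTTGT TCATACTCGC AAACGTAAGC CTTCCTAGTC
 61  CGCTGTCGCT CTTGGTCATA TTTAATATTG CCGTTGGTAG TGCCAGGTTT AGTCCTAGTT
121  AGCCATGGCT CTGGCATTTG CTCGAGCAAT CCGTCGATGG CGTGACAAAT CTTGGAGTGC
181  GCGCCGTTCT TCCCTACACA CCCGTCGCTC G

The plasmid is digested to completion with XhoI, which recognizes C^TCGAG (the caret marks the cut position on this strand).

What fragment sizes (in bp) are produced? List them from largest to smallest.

132, 79 bp

XhoI sites (CTCGAG) start at positions 9, 141.
XhoI cuts after the first base of each site, so after positions 9, 141.
Circular molecule, 2 cuts → 2 fragments:
  10–141 → 132 bp
  142–211 then 1–9 → 70 + 9 = 79 bp
Sorted largest to smallest: 132, 79 bp.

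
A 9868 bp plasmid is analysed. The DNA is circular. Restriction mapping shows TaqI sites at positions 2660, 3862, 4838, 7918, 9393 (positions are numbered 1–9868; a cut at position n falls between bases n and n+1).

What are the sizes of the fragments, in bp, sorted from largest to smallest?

Circular molecule, 5 cuts → 5 fragments:
  3862 − 2660 = 1202 bp
  4838 − 3862 = 976 bp
  7918 − 4838 = 3080 bp
  9393 − 7918 = 1475 bp
  wrap: 9868 − 9393 + 2660 = 3135 bp
Sorted largest to smallest: 3135, 3080, 1475, 1202, 976 bp.

3135, 3080, 1475, 1202, 976 bp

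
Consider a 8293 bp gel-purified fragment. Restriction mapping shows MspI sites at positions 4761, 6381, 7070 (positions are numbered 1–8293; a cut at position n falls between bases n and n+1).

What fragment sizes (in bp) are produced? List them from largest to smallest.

4761, 1620, 1223, 689 bp

Linear molecule, 3 cuts → 4 fragments:
  4761 − 0 = 4761 bp
  6381 − 4761 = 1620 bp
  7070 − 6381 = 689 bp
  8293 − 7070 = 1223 bp
Sorted largest to smallest: 4761, 1620, 1223, 689 bp.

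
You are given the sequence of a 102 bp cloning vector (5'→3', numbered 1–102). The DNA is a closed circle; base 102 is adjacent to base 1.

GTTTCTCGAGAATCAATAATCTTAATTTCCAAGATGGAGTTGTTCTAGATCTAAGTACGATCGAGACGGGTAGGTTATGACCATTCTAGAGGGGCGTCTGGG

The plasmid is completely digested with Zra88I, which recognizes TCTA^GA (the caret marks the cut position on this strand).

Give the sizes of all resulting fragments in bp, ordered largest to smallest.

Zra88I sites (TCTAGA) start at positions 44, 85.
Zra88I cuts after base 4 of each site, so after positions 47, 88.
Circular molecule, 2 cuts → 2 fragments:
  48–88 → 41 bp
  89–102 then 1–47 → 14 + 47 = 61 bp
Sorted largest to smallest: 61, 41 bp.

61, 41 bp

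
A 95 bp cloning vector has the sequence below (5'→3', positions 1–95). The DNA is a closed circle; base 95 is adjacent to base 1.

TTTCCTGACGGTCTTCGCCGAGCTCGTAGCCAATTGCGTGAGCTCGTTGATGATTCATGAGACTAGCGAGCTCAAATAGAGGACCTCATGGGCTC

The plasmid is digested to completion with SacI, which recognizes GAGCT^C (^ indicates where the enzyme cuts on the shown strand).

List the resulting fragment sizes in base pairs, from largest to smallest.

SacI sites (GAGCTC) start at positions 20, 40, 68.
SacI cuts after base 5 of each site (before the last base), so after positions 24, 44, 72.
Circular molecule, 3 cuts → 3 fragments:
  25–44 → 20 bp
  45–72 → 28 bp
  73–95 then 1–24 → 23 + 24 = 47 bp
Sorted largest to smallest: 47, 28, 20 bp.

47, 28, 20 bp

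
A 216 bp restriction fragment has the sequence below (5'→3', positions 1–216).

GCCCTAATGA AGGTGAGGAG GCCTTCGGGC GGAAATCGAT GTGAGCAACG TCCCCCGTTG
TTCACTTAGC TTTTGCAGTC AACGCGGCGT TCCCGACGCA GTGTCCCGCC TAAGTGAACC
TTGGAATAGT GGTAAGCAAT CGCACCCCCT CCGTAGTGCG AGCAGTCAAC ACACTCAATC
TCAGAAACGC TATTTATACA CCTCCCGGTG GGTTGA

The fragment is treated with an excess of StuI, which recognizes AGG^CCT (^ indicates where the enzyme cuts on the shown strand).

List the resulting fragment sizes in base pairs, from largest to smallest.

195, 21 bp

The StuI site (AGGCCT) starts at position 19.
StuI cuts after base 3 of each site, so after position 21.
Linear molecule, 1 cut → 2 fragments:
  1–21 → 21 bp
  22–216 → 195 bp
Sorted largest to smallest: 195, 21 bp.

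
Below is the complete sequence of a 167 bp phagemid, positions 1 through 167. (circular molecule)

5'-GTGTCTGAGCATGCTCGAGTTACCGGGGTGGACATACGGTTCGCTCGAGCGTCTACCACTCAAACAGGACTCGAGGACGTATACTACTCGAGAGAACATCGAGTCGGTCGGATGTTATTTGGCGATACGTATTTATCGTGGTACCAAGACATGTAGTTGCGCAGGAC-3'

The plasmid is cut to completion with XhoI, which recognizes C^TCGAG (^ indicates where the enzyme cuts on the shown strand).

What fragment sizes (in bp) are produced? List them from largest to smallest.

XhoI sites (CTCGAG) start at positions 14, 44, 70, 87.
XhoI cuts after the first base of each site, so after positions 14, 44, 70, 87.
Circular molecule, 4 cuts → 4 fragments:
  15–44 → 30 bp
  45–70 → 26 bp
  71–87 → 17 bp
  88–167 then 1–14 → 80 + 14 = 94 bp
Sorted largest to smallest: 94, 30, 26, 17 bp.

94, 30, 26, 17 bp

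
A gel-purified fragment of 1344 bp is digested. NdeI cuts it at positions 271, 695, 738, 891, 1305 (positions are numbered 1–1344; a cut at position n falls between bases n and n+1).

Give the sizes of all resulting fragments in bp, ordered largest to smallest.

Linear molecule, 5 cuts → 6 fragments:
  271 − 0 = 271 bp
  695 − 271 = 424 bp
  738 − 695 = 43 bp
  891 − 738 = 153 bp
  1305 − 891 = 414 bp
  1344 − 1305 = 39 bp
Sorted largest to smallest: 424, 414, 271, 153, 43, 39 bp.

424, 414, 271, 153, 43, 39 bp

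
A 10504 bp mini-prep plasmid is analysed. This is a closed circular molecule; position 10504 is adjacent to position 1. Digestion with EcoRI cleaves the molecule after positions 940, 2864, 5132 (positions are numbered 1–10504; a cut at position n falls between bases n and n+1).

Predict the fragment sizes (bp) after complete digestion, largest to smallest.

6312, 2268, 1924 bp

Circular molecule, 3 cuts → 3 fragments:
  2864 − 940 = 1924 bp
  5132 − 2864 = 2268 bp
  wrap: 10504 − 5132 + 940 = 6312 bp
Sorted largest to smallest: 6312, 2268, 1924 bp.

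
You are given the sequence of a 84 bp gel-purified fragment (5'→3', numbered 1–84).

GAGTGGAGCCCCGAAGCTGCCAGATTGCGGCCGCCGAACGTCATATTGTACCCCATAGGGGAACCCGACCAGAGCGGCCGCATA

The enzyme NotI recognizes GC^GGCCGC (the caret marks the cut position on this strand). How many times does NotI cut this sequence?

GCGGCCGC occurs starting at positions 27, 74.
NotI cuts at 2 sites.

2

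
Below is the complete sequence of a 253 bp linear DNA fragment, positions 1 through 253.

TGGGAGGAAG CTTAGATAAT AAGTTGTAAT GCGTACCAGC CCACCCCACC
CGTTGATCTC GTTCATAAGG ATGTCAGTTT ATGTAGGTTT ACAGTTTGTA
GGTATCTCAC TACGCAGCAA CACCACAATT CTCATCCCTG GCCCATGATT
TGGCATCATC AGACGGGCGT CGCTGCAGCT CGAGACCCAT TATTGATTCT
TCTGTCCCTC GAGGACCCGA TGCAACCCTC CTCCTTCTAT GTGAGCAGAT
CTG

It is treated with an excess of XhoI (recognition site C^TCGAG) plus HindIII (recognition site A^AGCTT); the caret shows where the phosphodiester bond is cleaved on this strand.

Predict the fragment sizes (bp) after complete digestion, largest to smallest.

171, 45, 29, 8 bp

XhoI sites (CTCGAG) start at positions 179, 208.
XhoI cuts after the first base of each site, so after positions 179, 208.
The HindIII site (AAGCTT) starts at position 8.
HindIII cuts after the first base of each site, so after position 8.
Combined cut positions: 8, 179, 208.
Linear molecule, 3 cuts → 4 fragments:
  1–8 → 8 bp
  9–179 → 171 bp
  180–208 → 29 bp
  209–253 → 45 bp
Sorted largest to smallest: 171, 45, 29, 8 bp.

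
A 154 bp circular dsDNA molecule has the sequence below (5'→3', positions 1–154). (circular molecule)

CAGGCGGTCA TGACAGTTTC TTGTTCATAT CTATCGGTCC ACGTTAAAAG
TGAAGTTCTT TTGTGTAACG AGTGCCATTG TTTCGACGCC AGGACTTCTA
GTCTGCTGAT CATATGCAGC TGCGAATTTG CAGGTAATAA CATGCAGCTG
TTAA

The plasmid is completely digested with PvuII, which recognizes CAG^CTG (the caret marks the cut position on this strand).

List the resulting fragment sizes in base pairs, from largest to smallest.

126, 28 bp

PvuII sites (CAGCTG) start at positions 117, 145.
PvuII cuts after base 3 of each site, so after positions 119, 147.
Circular molecule, 2 cuts → 2 fragments:
  120–147 → 28 bp
  148–154 then 1–119 → 7 + 119 = 126 bp
Sorted largest to smallest: 126, 28 bp.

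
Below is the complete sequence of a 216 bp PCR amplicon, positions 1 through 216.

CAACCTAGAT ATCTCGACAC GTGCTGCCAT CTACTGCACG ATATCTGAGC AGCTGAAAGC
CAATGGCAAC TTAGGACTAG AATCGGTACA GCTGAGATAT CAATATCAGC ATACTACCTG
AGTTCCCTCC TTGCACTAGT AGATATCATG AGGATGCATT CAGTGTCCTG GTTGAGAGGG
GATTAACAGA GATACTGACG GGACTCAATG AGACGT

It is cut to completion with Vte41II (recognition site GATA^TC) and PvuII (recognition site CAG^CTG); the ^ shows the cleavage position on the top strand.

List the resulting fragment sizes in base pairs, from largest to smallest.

Vte41II sites (GATATC) start at positions 8, 40, 96, 142.
Vte41II cuts after base 4 of each site, so after positions 11, 43, 99, 145.
PvuII sites (CAGCTG) start at positions 50, 89.
PvuII cuts after base 3 of each site, so after positions 52, 91.
Combined cut positions: 11, 43, 52, 91, 99, 145.
Linear molecule, 6 cuts → 7 fragments:
  1–11 → 11 bp
  12–43 → 32 bp
  44–52 → 9 bp
  53–91 → 39 bp
  92–99 → 8 bp
  100–145 → 46 bp
  146–216 → 71 bp
Sorted largest to smallest: 71, 46, 39, 32, 11, 9, 8 bp.

71, 46, 39, 32, 11, 9, 8 bp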